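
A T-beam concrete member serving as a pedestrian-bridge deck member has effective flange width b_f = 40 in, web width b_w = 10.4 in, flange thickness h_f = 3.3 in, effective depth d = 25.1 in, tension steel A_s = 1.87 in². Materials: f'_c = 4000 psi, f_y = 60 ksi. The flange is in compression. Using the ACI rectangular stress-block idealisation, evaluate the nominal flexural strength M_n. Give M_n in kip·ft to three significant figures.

M_n ≈ 231 kip·ft

Tension: T = A_s f_y = 1.87 × 60 = 112.2 kips.
Try a within the flange: a = T/(0.85 f'_c b_f) = 112.2/(0.85 × 4 × 40) = 0.825 in.
Since a = 0.825 ≤ h_f = 3.3 in, the stress block lies entirely in the flange; analyse as a rectangular beam of width b_f.
M_n = T(d − a/2) = 112.2 × (25.1 − 0.4125) = 2769.9 kip·in.
M_n = 2769.9/12 = 230.83 kip·ft.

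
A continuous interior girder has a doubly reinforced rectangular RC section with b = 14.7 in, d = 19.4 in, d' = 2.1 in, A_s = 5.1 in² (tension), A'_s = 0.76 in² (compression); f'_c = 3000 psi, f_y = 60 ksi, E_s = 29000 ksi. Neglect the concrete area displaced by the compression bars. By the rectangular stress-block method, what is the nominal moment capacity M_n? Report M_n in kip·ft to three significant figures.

M_n ≈ 411 kip·ft

Assume both steels yield.
a = (A_s − A'_s) f_y/(0.85 f'_c b) = (5.1 − 0.76) × 60/(0.85 × 3 × 14.7) = 6.947 in.
c = a/β₁ = 6.947/0.85 = 8.173 in; ε'_s = 0.003(c − d')/c = 0.0022 ≥ ε_y = 0.0021, so the compression steel yields.
M_n = (A_s − A'_s) f_y (d − a/2) + A'_s f_y (d − d') = 260.4 × (19.4 − 3.4735) + 45.6 × (19.4 − 2.1) = 4147.3 + 788.9 = 4936.2 kip·in = 4936.2/12 = 411.35 kip·ft.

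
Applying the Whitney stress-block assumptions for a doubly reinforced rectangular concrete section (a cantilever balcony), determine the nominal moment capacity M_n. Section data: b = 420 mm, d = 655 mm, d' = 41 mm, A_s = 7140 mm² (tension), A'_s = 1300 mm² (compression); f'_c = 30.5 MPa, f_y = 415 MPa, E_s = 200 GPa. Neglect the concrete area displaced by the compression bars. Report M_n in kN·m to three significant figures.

Assume both tension and compression steel yield.
Net tension couple steel: A_s − A'_s = 5840 mm².
a = (A_s − A'_s) f_y / (0.85 f'_c b) = 2423600/(0.85 × 30.5 × 420) = 222.58 mm.
c = a/β₁ = 222.58/0.832 = 267.52 mm; ε'_s = 0.003(c − d')/c = 0.0025 ≥ f_y/E_s = 0.0021, so compression steel does yield.
M_n = (A_s − A'_s) f_y (d − a/2) + A'_s f_y (d − d') = [2423600 × (655 − 111.29) + 539500 × (655 − 41)] × 10⁻⁶ = 1317.74 + 331.25 = 1648.99 kN·m.

M_n ≈ 1650 kN·m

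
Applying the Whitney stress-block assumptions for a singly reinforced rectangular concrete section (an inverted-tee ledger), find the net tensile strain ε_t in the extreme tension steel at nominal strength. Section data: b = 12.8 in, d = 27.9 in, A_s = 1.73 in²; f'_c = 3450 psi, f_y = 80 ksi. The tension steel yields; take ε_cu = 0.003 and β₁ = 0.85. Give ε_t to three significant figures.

ε_t ≈ 0.0163

a = A_s f_y/(0.85 f'_c b) = 3.687 in.
β₁ = 0.85, so c = a/β₁ = 3.687/0.85 = 4.338 in.
From the linear strain diagram with ε_cu = 0.003: ε_t = 0.003 (d − c)/c = 0.003 × (27.9 − 4.338)/4.338 = 0.0163.
Since ε_t ≥ 0.005, the section is tension-controlled.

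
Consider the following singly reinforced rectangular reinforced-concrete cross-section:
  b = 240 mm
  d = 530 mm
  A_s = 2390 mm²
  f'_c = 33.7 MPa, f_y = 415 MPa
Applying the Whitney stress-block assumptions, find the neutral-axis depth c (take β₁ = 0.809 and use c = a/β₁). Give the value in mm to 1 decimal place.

T = A_s f_y = 2390 × 415 = 991850 N = 991.85 kN.
Setting C = 0.85 f'_c a b equal to T: a = 991850/(0.85 × 33.7 × 240) = 144.273 mm.
With β₁ = 0.809, c = a/β₁ = 144.273/0.809 = 178.3 mm.

c ≈ 178.3 mm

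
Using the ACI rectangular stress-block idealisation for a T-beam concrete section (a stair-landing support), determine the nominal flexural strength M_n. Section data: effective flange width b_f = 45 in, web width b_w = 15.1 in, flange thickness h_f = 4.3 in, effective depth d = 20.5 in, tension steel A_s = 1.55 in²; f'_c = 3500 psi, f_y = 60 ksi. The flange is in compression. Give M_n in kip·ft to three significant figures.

Tension: T = A_s f_y = 1.55 × 60 = 93 kips.
Try a within the flange: a = T/(0.85 f'_c b_f) = 93/(0.85 × 3.5 × 45) = 0.695 in.
Since a = 0.695 ≤ h_f = 4.3 in, the stress block lies entirely in the flange; analyse as a rectangular beam of width b_f.
M_n = T(d − a/2) = 93 × (20.5 − 0.3475) = 1874.2 kip·in.
M_n = 1874.2/12 = 156.18 kip·ft.

M_n ≈ 156 kip·ft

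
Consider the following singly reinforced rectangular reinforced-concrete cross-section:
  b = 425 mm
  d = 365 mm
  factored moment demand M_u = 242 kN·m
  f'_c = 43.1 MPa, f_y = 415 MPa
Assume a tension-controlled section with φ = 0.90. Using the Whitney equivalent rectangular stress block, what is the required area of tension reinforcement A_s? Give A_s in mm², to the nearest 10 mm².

A_s ≈ 1910 mm²

M_n = M_u/φ = 242/0.90 = 268.889 kN·m.
With M_n = 0.85 f'_c a b (d − a/2), solve the quadratic for a:
a = d − √(d² − 2M_n/(0.85 f'_c b)) = 365 − √(365² − 2 × 268.889×10⁶/(0.85 × 43.1 × 425)) = 50.86 mm.
A_s = 0.85 f'_c a b / f_y = 0.85 × 43.1 × 50.86 × 425 / 415 = 1908.2 mm².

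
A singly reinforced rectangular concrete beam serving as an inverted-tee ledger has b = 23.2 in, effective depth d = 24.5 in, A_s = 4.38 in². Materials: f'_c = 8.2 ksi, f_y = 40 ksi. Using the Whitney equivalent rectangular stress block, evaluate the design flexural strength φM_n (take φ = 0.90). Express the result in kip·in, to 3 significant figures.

T = A_s f_y = 4.38 × 40 = 175.2 kips.
a = T/(0.85 f'_c b) = 175.2/(0.85 × 8.2 × 23.2) = 1.083 in.
M_n = T(d − a/2) = 175.2 × (24.5 − 0.5415) = 4197.5 kip·in.
φM_n = 0.90 × 4197.5 = 3777.8 kip·in.

φM_n ≈ 3780 kip·in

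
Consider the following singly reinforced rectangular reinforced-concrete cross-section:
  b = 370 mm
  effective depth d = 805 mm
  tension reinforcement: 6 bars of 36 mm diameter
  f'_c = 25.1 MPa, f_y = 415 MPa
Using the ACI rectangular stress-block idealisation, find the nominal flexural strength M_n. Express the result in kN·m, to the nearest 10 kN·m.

M_n ≈ 1630 kN·m

A_s = 6 × 1018 = 6108 mm².
T = A_s f_y = 6108 × 415 = 2534820 N = 2534.82 kN.
From C = T: a = T/(0.85 f'_c b) = 2534820/(0.85 × 25.1 × 370) = 321.11 mm.
M_n = T(d − a/2) = 2534.82 kN × (805 − 160.555) mm = 1633.55 kN·m.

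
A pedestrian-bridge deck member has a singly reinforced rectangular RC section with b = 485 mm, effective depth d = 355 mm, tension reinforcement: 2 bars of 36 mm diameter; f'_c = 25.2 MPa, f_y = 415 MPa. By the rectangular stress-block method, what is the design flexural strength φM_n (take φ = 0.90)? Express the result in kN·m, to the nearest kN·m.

φM_n ≈ 239 kN·m

A_s = 2 × 1018 = 2036 mm².
T = A_s f_y = 2036 × 415 = 844940 N = 844.94 kN.
From C = T: a = T/(0.85 f'_c b) = 844940/(0.85 × 25.2 × 485) = 81.33 mm.
M_n = T(d − a/2) = 844.94 kN × (355 − 40.665) mm = 265.59 kN·m.
φM_n = 0.90 × 265.59 = 239.03 kN·m.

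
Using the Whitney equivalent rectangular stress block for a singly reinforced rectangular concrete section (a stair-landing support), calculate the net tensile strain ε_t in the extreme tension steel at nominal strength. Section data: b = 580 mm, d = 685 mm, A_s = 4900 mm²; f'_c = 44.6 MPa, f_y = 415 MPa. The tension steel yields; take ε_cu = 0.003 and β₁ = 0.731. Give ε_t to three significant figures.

ε_t ≈ 0.0132

a = A_s f_y/(0.85 f'_c b) = 92.48 mm.
β₁ = 0.731, so c = a/β₁ = 92.48/0.731 = 126.51 mm.
From the linear strain diagram with ε_cu = 0.003: ε_t = 0.003 (d − c)/c = 0.003 × (685 − 126.51)/126.51 = 0.0132.
Since ε_t ≥ 0.005, the section is tension-controlled.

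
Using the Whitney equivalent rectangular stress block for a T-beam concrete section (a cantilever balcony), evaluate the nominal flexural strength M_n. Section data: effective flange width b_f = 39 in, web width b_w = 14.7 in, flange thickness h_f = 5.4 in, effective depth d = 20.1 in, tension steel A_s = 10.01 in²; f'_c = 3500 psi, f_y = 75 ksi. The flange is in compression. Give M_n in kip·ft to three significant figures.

Tension: T = A_s f_y = 10.01 × 75 = 750.75 kips.
Try a within the flange: a = T/(0.85 f'_c b_f) = 750.75/(0.85 × 3.5 × 39) = 6.471 in.
a = 6.471 > h_f = 5.4 in: the block extends into the web. Split into flange-overhang and web parts.
C_f = 0.85 f'_c (b_f − b_w) h_f = 0.85 × 3.5 × (39 − 14.7) × 5.4 = 390.4 kips.
Remaining web compression depth: a_w = (T − C_f)/(0.85 f'_c b_w) = (750.75 − 390.4)/(0.85 × 3.5 × 14.7) = 8.240 in.
M_n = C_f(d − h_f/2) + (T − C_f)(d − a_w/2) = 390.4 × (20.1 − 2.7) + 360.35 × (20.1 − 4.12) = 6793.0 + 5758.4 = 12551.4 kip·in.
M_n = 12551.4/12 = 1045.95 kip·ft.

M_n ≈ 1050 kip·ft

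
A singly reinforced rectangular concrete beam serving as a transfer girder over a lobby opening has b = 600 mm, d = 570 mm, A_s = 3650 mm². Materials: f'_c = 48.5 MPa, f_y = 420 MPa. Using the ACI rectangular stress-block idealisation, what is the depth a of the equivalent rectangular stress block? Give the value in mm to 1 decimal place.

T = A_s f_y = 3650 × 420 = 1533000 N = 1533 kN.
Setting C = 0.85 f'_c a b equal to T: a = 1533000/(0.85 × 48.5 × 600) = 62.0 mm.

a ≈ 62.0 mm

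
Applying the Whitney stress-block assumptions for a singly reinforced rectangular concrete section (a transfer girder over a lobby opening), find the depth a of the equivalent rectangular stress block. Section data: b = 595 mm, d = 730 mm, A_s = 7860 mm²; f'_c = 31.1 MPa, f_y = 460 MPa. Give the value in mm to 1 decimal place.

a ≈ 229.9 mm

T = A_s f_y = 7860 × 460 = 3615600 N = 3615.6 kN.
Setting C = 0.85 f'_c a b equal to T: a = 3615600/(0.85 × 31.1 × 595) = 229.9 mm.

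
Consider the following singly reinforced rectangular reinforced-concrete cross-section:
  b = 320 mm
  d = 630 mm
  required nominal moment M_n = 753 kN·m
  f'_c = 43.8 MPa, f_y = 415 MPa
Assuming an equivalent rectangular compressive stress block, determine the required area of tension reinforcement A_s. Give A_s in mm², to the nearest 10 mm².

With M_n = 0.85 f'_c a b (d − a/2), solve the quadratic for a:
a = d − √(d² − 2M_n/(0.85 f'_c b)) = 630 − √(630² − 2 × 753×10⁶/(0.85 × 43.8 × 320)) = 109.91 mm.
A_s = 0.85 f'_c a b / f_y = 0.85 × 43.8 × 109.91 × 320 / 415 = 3155.2 mm².

A_s ≈ 3160 mm²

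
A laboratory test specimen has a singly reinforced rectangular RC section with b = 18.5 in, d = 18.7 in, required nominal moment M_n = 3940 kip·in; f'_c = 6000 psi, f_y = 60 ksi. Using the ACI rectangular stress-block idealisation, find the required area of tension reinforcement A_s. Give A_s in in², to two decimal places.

A_s ≈ 3.75 in²

From M_n = 0.85 f'_c a b (d − a/2):
a = d − √(d² − 2M_n/(0.85 f'_c b)) = 18.7 − √(18.7² − 2 × 3940/(0.85 × 6 × 18.5)) = 2.385 in.
A_s = 0.85 f'_c a b / f_y = 0.85 × 6 × 2.385 × 18.5 / 60 = 3.750 in².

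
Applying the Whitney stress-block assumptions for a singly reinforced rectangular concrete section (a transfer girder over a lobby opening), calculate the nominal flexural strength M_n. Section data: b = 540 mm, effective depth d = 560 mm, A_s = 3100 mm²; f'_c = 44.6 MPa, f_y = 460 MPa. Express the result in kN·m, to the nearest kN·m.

T = A_s f_y = 3100 × 460 = 1426000 N = 1426 kN.
From C = T: a = T/(0.85 f'_c b) = 1426000/(0.85 × 44.6 × 540) = 69.66 mm.
M_n = T(d − a/2) = 1426 kN × (560 − 34.83) mm = 748.89 kN·m.

M_n ≈ 749 kN·m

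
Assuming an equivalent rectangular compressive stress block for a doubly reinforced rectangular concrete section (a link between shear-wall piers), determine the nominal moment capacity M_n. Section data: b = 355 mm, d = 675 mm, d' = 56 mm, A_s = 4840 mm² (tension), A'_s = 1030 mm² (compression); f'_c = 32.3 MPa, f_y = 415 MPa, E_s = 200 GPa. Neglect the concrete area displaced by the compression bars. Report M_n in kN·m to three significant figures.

M_n ≈ 1200 kN·m

Assume both tension and compression steel yield.
Net tension couple steel: A_s − A'_s = 3810 mm².
a = (A_s − A'_s) f_y / (0.85 f'_c b) = 1581150/(0.85 × 32.3 × 355) = 162.23 mm.
c = a/β₁ = 162.23/0.819 = 198.08 mm; ε'_s = 0.003(c − d')/c = 0.0022 ≥ f_y/E_s = 0.0021, so compression steel does yield.
M_n = (A_s − A'_s) f_y (d − a/2) + A'_s f_y (d − d') = [1581150 × (675 − 81.115) + 427450 × (675 − 56)] × 10⁻⁶ = 939.02 + 264.59 = 1203.61 kN·m.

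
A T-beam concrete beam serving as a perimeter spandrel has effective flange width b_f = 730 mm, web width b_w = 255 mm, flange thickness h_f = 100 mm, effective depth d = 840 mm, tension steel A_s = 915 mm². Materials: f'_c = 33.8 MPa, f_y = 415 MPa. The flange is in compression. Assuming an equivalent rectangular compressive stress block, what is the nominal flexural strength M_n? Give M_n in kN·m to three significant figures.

M_n ≈ 316 kN·m

Tension: T = A_s f_y = 915 × 415 = 379725 N.
Try a within the flange: a = T/(0.85 f'_c b_f) = 379725/(0.85 × 33.8 × 730) = 18.11 mm.
Since a = 18.11 ≤ h_f = 100 mm, the stress block lies entirely in the flange; analyse as a rectangular beam of width b_f.
M_n = T(d − a/2) = 379725 × (840 − 9.055) = 315.53 × 10⁶ N·mm.
M_n = 315.53 kN·m.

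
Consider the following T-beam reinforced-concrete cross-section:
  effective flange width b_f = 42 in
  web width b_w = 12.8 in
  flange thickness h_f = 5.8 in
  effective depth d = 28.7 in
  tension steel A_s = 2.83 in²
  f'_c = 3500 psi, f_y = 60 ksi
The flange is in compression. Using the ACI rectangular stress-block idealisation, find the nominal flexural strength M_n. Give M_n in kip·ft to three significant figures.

M_n ≈ 396 kip·ft

Tension: T = A_s f_y = 2.83 × 60 = 169.8 kips.
Try a within the flange: a = T/(0.85 f'_c b_f) = 169.8/(0.85 × 3.5 × 42) = 1.359 in.
Since a = 1.359 ≤ h_f = 5.8 in, the stress block lies entirely in the flange; analyse as a rectangular beam of width b_f.
M_n = T(d − a/2) = 169.8 × (28.7 − 0.6795) = 4757.9 kip·in.
M_n = 4757.9/12 = 396.49 kip·ft.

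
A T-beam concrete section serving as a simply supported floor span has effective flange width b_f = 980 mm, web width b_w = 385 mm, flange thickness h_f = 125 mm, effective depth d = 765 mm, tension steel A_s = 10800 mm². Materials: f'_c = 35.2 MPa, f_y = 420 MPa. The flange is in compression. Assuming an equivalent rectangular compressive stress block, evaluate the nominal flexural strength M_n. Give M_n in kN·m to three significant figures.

M_n ≈ 3100 kN·m

Tension: T = A_s f_y = 10800 × 420 = 4536000 N.
Try a within the flange: a = T/(0.85 f'_c b_f) = 4536000/(0.85 × 35.2 × 980) = 154.70 mm.
a = 154.70 > h_f = 125 mm: the block extends into the web. Split into flange-overhang and web parts.
C_f = 0.85 f'_c (b_f − b_w) h_f = 0.85 × 35.2 × (980 − 385) × 125 = 2225300 N.
Remaining web compression depth: a_w = (T − C_f)/(0.85 f'_c b_w) = (4536000 − 2225300)/(0.85 × 35.2 × 385) = 200.60 mm.
M_n = C_f(d − h_f/2) + (T − C_f)(d − a_w/2) = 2225300 × (765 − 62.5) + 2310700 × (765 − 100.3) = 1563.27 + 1535.92 = 3099.19 × 10⁶ N·mm.
M_n = 3099.19 kN·m.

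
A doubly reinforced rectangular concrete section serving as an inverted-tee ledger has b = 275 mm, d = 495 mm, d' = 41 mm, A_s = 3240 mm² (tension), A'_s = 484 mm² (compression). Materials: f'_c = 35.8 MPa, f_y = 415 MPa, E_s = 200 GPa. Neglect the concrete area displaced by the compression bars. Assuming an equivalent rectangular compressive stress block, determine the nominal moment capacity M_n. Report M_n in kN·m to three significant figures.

M_n ≈ 579 kN·m

Assume both tension and compression steel yield.
Net tension couple steel: A_s − A'_s = 2756 mm².
a = (A_s − A'_s) f_y / (0.85 f'_c b) = 1143740/(0.85 × 35.8 × 275) = 136.68 mm.
c = a/β₁ = 136.68/0.794 = 172.14 mm; ε'_s = 0.003(c − d')/c = 0.0023 ≥ f_y/E_s = 0.0021, so compression steel does yield.
M_n = (A_s − A'_s) f_y (d − a/2) + A'_s f_y (d − d') = [1143740 × (495 − 68.34) + 200860 × (495 − 41)] × 10⁻⁶ = 487.99 + 91.19 = 579.18 kN·m.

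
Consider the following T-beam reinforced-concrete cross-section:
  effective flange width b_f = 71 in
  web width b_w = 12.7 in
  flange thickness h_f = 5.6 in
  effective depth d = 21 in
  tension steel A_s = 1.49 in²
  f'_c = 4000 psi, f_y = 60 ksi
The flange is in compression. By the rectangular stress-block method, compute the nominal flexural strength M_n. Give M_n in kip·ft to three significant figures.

Tension: T = A_s f_y = 1.49 × 60 = 89.4 kips.
Try a within the flange: a = T/(0.85 f'_c b_f) = 89.4/(0.85 × 4 × 71) = 0.370 in.
Since a = 0.370 ≤ h_f = 5.6 in, the stress block lies entirely in the flange; analyse as a rectangular beam of width b_f.
M_n = T(d − a/2) = 89.4 × (21 − 0.185) = 1860.9 kip·in.
M_n = 1860.9/12 = 155.08 kip·ft.

M_n ≈ 155 kip·ft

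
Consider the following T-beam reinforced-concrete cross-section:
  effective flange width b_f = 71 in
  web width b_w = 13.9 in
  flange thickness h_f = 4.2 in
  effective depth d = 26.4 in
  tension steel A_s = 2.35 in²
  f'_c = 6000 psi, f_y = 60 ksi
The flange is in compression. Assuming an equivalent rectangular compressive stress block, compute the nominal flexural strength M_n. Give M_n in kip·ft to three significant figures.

M_n ≈ 308 kip·ft

Tension: T = A_s f_y = 2.35 × 60 = 141 kips.
Try a within the flange: a = T/(0.85 f'_c b_f) = 141/(0.85 × 6 × 71) = 0.389 in.
Since a = 0.389 ≤ h_f = 4.2 in, the stress block lies entirely in the flange; analyse as a rectangular beam of width b_f.
M_n = T(d − a/2) = 141 × (26.4 − 0.1945) = 3695.0 kip·in.
M_n = 3695.0/12 = 307.92 kip·ft.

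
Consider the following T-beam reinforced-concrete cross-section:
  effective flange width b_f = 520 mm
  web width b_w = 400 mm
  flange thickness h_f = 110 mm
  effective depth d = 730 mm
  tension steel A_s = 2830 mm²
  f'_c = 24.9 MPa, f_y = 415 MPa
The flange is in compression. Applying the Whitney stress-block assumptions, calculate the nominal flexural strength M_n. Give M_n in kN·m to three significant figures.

M_n ≈ 795 kN·m

Tension: T = A_s f_y = 2830 × 415 = 1174450 N.
Try a within the flange: a = T/(0.85 f'_c b_f) = 1174450/(0.85 × 24.9 × 520) = 106.71 mm.
Since a = 106.71 ≤ h_f = 110 mm, the stress block lies entirely in the flange; analyse as a rectangular beam of width b_f.
M_n = T(d − a/2) = 1174450 × (730 − 53.355) = 794.69 × 10⁶ N·mm.
M_n = 794.69 kN·m.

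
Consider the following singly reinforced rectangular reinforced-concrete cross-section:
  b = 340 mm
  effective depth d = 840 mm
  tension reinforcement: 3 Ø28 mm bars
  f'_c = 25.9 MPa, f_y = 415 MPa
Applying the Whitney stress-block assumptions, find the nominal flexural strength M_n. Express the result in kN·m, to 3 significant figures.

M_n ≈ 605 kN·m

A_s = 3 × 616 = 1848 mm².
T = A_s f_y = 1848 × 415 = 766920 N = 766.92 kN.
From C = T: a = T/(0.85 f'_c b) = 766920/(0.85 × 25.9 × 340) = 102.46 mm.
M_n = T(d − a/2) = 766.92 kN × (840 − 51.23) mm = 604.92 kN·m.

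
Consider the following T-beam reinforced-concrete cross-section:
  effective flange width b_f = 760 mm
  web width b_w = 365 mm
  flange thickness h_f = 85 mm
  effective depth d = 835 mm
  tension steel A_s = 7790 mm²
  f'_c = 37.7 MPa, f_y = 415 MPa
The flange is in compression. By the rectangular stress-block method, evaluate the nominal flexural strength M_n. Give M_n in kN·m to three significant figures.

M_n ≈ 2450 kN·m

Tension: T = A_s f_y = 7790 × 415 = 3232850 N.
Try a within the flange: a = T/(0.85 f'_c b_f) = 3232850/(0.85 × 37.7 × 760) = 132.74 mm.
a = 132.74 > h_f = 85 mm: the block extends into the web. Split into flange-overhang and web parts.
C_f = 0.85 f'_c (b_f − b_w) h_f = 0.85 × 37.7 × (760 − 365) × 85 = 1075911 N.
Remaining web compression depth: a_w = (T − C_f)/(0.85 f'_c b_w) = (3232850 − 1075911)/(0.85 × 37.7 × 365) = 184.41 mm.
M_n = C_f(d − h_f/2) + (T − C_f)(d − a_w/2) = 1075911 × (835 − 42.5) + 2156939 × (835 − 92.205) = 852.66 + 1602.16 = 2454.82 × 10⁶ N·mm.
M_n = 2454.82 kN·m.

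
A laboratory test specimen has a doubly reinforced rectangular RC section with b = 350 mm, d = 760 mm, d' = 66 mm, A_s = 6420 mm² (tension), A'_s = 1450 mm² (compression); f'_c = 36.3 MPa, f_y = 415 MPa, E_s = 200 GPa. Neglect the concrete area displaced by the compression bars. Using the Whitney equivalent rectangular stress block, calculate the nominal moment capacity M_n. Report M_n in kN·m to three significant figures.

M_n ≈ 1790 kN·m

Assume both tension and compression steel yield.
Net tension couple steel: A_s − A'_s = 4970 mm².
a = (A_s − A'_s) f_y / (0.85 f'_c b) = 2062550/(0.85 × 36.3 × 350) = 190.99 mm.
c = a/β₁ = 190.99/0.791 = 241.45 mm; ε'_s = 0.003(c − d')/c = 0.0022 ≥ f_y/E_s = 0.0021, so compression steel does yield.
M_n = (A_s − A'_s) f_y (d − a/2) + A'_s f_y (d − d') = [2062550 × (760 − 95.495) + 601750 × (760 − 66)] × 10⁻⁶ = 1370.57 + 417.61 = 1788.18 kN·m.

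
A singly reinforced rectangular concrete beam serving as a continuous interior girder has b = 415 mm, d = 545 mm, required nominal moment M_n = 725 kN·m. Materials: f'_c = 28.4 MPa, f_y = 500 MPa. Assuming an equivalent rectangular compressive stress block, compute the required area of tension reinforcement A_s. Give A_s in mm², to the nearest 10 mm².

A_s ≈ 3100 mm²

With M_n = 0.85 f'_c a b (d − a/2), solve the quadratic for a:
a = d − √(d² − 2M_n/(0.85 f'_c b)) = 545 − √(545² − 2 × 725×10⁶/(0.85 × 28.4 × 415)) = 154.76 mm.
A_s = 0.85 f'_c a b / f_y = 0.85 × 28.4 × 154.76 × 415 / 500 = 3100.8 mm².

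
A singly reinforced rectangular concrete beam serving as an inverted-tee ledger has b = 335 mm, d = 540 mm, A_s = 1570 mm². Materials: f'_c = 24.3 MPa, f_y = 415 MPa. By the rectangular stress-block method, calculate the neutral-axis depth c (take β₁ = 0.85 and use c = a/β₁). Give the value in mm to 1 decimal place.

T = A_s f_y = 1570 × 415 = 651550 N = 651.55 kN.
Setting C = 0.85 f'_c a b equal to T: a = 651550/(0.85 × 24.3 × 335) = 94.162 mm.
With β₁ = 0.85, c = a/β₁ = 94.162/0.85 = 110.8 mm.

c ≈ 110.8 mm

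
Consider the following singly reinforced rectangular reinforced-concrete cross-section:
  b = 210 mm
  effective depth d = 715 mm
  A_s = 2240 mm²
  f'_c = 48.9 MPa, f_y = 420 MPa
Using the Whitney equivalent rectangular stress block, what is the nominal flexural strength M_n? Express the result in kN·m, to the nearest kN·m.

T = A_s f_y = 2240 × 420 = 940800 N = 940.8 kN.
From C = T: a = T/(0.85 f'_c b) = 940800/(0.85 × 48.9 × 210) = 107.78 mm.
M_n = T(d − a/2) = 940.8 kN × (715 − 53.89) mm = 621.97 kN·m.

M_n ≈ 622 kN·m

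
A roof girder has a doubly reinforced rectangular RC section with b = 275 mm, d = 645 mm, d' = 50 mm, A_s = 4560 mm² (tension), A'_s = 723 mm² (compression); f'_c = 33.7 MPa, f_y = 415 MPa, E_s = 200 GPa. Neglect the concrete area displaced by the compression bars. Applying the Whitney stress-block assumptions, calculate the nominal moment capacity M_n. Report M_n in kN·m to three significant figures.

M_n ≈ 1040 kN·m

Assume both tension and compression steel yield.
Net tension couple steel: A_s − A'_s = 3837 mm².
a = (A_s − A'_s) f_y / (0.85 f'_c b) = 1592355/(0.85 × 33.7 × 275) = 202.14 mm.
c = a/β₁ = 202.14/0.809 = 249.86 mm; ε'_s = 0.003(c − d')/c = 0.0024 ≥ f_y/E_s = 0.0021, so compression steel does yield.
M_n = (A_s − A'_s) f_y (d − a/2) + A'_s f_y (d − d') = [1592355 × (645 − 101.07) + 300045 × (645 − 50)] × 10⁻⁶ = 866.13 + 178.53 = 1044.66 kN·m.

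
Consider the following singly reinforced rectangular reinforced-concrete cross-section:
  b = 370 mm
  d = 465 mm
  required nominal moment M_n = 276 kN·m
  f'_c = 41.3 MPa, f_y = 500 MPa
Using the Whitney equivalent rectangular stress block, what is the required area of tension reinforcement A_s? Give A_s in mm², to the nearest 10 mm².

With M_n = 0.85 f'_c a b (d − a/2), solve the quadratic for a:
a = d − √(d² − 2M_n/(0.85 f'_c b)) = 465 − √(465² − 2 × 276×10⁶/(0.85 × 41.3 × 370)) = 48.19 mm.
A_s = 0.85 f'_c a b / f_y = 0.85 × 41.3 × 48.19 × 370 / 500 = 1251.9 mm².

A_s ≈ 1250 mm²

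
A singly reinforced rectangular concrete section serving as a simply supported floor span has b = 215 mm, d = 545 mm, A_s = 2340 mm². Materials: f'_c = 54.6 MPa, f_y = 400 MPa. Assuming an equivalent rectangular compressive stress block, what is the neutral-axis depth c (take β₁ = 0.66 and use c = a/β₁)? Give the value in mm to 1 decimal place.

T = A_s f_y = 2340 × 400 = 936000 N = 936 kN.
Setting C = 0.85 f'_c a b equal to T: a = 936000/(0.85 × 54.6 × 215) = 93.805 mm.
With β₁ = 0.66, c = a/β₁ = 93.805/0.66 = 142.1 mm.

c ≈ 142.1 mm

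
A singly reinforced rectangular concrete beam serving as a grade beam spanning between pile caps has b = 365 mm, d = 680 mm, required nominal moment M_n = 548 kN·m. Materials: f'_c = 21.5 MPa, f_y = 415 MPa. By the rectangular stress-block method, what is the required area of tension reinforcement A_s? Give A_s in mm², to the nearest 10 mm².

With M_n = 0.85 f'_c a b (d − a/2), solve the quadratic for a:
a = d − √(d² − 2M_n/(0.85 f'_c b)) = 680 − √(680² − 2 × 548×10⁶/(0.85 × 21.5 × 365)) = 134.02 mm.
A_s = 0.85 f'_c a b / f_y = 0.85 × 21.5 × 134.02 × 365 / 415 = 2154.1 mm².

A_s ≈ 2150 mm²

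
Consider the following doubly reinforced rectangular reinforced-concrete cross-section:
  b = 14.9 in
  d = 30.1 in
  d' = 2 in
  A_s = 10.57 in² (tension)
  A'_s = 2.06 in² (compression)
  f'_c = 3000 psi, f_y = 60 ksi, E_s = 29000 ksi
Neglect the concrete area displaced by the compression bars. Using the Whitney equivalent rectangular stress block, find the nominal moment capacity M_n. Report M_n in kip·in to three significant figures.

Assume both steels yield.
a = (A_s − A'_s) f_y/(0.85 f'_c b) = (10.57 − 2.06) × 60/(0.85 × 3 × 14.9) = 13.439 in.
c = a/β₁ = 13.439/0.85 = 15.811 in; ε'_s = 0.003(c − d')/c = 0.0026 ≥ ε_y = 0.0021, so the compression steel yields.
M_n = (A_s − A'_s) f_y (d − a/2) + A'_s f_y (d − d') = 510.6 × (30.1 − 6.7195) + 123.6 × (30.1 − 2) = 11938.1 + 3473.2 = 15411.3 kip·in.

M_n ≈ 15400 kip·in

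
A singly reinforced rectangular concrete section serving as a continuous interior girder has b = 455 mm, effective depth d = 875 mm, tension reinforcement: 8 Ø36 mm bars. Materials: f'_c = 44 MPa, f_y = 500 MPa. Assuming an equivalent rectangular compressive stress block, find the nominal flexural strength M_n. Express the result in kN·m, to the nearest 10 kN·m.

M_n ≈ 3080 kN·m

A_s = 8 × 1018 = 8144 mm².
T = A_s f_y = 8144 × 500 = 4072000 N = 4072 kN.
From C = T: a = T/(0.85 f'_c b) = 4072000/(0.85 × 44 × 455) = 239.29 mm.
M_n = T(d − a/2) = 4072 kN × (875 − 119.645) mm = 3075.81 kN·m.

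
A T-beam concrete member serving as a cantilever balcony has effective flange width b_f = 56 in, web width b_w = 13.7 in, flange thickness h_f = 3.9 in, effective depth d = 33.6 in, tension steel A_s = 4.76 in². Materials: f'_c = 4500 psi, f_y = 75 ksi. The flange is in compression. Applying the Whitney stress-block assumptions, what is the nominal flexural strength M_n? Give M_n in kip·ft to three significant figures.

M_n ≈ 975 kip·ft

Tension: T = A_s f_y = 4.76 × 75 = 357 kips.
Try a within the flange: a = T/(0.85 f'_c b_f) = 357/(0.85 × 4.5 × 56) = 1.667 in.
Since a = 1.667 ≤ h_f = 3.9 in, the stress block lies entirely in the flange; analyse as a rectangular beam of width b_f.
M_n = T(d − a/2) = 357 × (33.6 − 0.8335) = 11697.6 kip·in.
M_n = 11697.6/12 = 974.80 kip·ft.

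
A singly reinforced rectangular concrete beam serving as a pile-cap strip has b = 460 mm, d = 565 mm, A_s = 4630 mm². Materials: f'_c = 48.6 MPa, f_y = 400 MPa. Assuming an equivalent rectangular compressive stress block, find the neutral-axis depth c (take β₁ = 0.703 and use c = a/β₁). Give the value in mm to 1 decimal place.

T = A_s f_y = 4630 × 400 = 1852000 N = 1852 kN.
Setting C = 0.85 f'_c a b equal to T: a = 1852000/(0.85 × 48.6 × 460) = 97.460 mm.
With β₁ = 0.703, c = a/β₁ = 97.460/0.703 = 138.6 mm.

c ≈ 138.6 mm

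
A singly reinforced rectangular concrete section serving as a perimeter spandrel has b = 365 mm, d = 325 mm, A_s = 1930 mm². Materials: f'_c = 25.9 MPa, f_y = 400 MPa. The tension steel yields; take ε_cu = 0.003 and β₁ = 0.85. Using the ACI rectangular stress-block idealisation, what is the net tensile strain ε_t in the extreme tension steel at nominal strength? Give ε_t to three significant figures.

ε_t ≈ 0.00563

a = A_s f_y/(0.85 f'_c b) = 96.07 mm.
β₁ = 0.85, so c = a/β₁ = 96.07/0.85 = 113.02 mm.
From the linear strain diagram with ε_cu = 0.003: ε_t = 0.003 (d − c)/c = 0.003 × (325 − 113.02)/113.02 = 0.00563.
Since ε_t ≥ 0.005, the section is tension-controlled.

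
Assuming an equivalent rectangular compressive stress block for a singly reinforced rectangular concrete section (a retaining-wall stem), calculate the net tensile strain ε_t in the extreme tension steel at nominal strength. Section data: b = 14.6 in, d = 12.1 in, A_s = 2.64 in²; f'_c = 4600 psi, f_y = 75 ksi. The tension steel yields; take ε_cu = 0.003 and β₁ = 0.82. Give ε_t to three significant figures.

a = A_s f_y/(0.85 f'_c b) = 3.468 in.
β₁ = 0.82, so c = a/β₁ = 3.468/0.82 = 4.229 in.
From the linear strain diagram with ε_cu = 0.003: ε_t = 0.003 (d − c)/c = 0.003 × (12.1 − 4.229)/4.229 = 0.00558.
Since ε_t ≥ 0.005, the section is tension-controlled.

ε_t ≈ 0.00558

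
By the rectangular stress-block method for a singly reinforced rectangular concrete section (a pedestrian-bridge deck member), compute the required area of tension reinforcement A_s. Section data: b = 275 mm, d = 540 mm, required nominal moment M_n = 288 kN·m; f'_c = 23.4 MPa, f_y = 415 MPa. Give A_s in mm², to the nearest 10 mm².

With M_n = 0.85 f'_c a b (d − a/2), solve the quadratic for a:
a = d − √(d² − 2M_n/(0.85 f'_c b)) = 540 − √(540² − 2 × 288×10⁶/(0.85 × 23.4 × 275)) = 108.38 mm.
A_s = 0.85 f'_c a b / f_y = 0.85 × 23.4 × 108.38 × 275 / 415 = 1428.5 mm².

A_s ≈ 1430 mm²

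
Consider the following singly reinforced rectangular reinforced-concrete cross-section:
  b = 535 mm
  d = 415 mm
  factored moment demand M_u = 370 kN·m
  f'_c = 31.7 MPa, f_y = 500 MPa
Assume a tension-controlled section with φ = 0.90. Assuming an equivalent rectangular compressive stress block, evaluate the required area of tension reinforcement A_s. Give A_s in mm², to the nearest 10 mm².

M_n = M_u/φ = 370/0.90 = 411.111 kN·m.
With M_n = 0.85 f'_c a b (d − a/2), solve the quadratic for a:
a = d − √(d² − 2M_n/(0.85 f'_c b)) = 415 − √(415² − 2 × 411.111×10⁶/(0.85 × 31.7 × 535)) = 75.61 mm.
A_s = 0.85 f'_c a b / f_y = 0.85 × 31.7 × 75.61 × 535 / 500 = 2179.9 mm².

A_s ≈ 2180 mm²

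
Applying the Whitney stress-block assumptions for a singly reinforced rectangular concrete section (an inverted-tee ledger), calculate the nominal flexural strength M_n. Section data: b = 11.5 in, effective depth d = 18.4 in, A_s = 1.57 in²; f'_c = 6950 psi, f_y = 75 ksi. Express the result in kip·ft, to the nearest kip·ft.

T = A_s f_y = 1.57 × 75 = 117.75 kips.
a = T/(0.85 f'_c b) = 117.75/(0.85 × 6.95 × 11.5) = 1.733 in.
M_n = T(d − a/2) = 117.75 × (18.4 − 0.8665) = 2064.6 kip·in = 2064.6/12 = 172.05 kip·ft.

M_n ≈ 172 kip·ft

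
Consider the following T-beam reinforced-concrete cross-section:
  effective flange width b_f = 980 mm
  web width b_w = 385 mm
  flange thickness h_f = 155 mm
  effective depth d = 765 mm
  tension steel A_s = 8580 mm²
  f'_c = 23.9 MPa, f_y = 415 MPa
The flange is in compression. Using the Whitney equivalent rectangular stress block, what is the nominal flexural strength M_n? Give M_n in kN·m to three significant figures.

M_n ≈ 2400 kN·m

Tension: T = A_s f_y = 8580 × 415 = 3560700 N.
Try a within the flange: a = T/(0.85 f'_c b_f) = 3560700/(0.85 × 23.9 × 980) = 178.85 mm.
a = 178.85 > h_f = 155 mm: the block extends into the web. Split into flange-overhang and web parts.
C_f = 0.85 f'_c (b_f − b_w) h_f = 0.85 × 23.9 × (980 − 385) × 155 = 1873551 N.
Remaining web compression depth: a_w = (T − C_f)/(0.85 f'_c b_w) = (3560700 − 1873551)/(0.85 × 23.9 × 385) = 215.71 mm.
M_n = C_f(d − h_f/2) + (T − C_f)(d − a_w/2) = 1873551 × (765 − 77.5) + 1687149 × (765 − 107.855) = 1288.07 + 1108.70 = 2396.77 × 10⁶ N·mm.
M_n = 2396.77 kN·m.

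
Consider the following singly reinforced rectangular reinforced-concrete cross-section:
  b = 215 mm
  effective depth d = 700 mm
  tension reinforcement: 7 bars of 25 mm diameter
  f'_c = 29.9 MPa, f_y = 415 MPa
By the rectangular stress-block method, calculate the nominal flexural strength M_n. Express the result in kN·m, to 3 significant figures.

M_n ≈ 812 kN·m

A_s = 7 × 491 = 3437 mm².
T = A_s f_y = 3437 × 415 = 1426355 N = 1426.355 kN.
From C = T: a = T/(0.85 f'_c b) = 1426355/(0.85 × 29.9 × 215) = 261.04 mm.
M_n = T(d − a/2) = 1426.355 kN × (700 − 130.52) mm = 812.28 kN·m.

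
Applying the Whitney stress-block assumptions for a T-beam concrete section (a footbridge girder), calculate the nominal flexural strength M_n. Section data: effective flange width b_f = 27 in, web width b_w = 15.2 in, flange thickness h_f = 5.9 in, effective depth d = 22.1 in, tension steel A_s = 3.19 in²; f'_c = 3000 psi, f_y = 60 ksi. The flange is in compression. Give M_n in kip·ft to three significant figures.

Tension: T = A_s f_y = 3.19 × 60 = 191.4 kips.
Try a within the flange: a = T/(0.85 f'_c b_f) = 191.4/(0.85 × 3 × 27) = 2.780 in.
Since a = 2.780 ≤ h_f = 5.9 in, the stress block lies entirely in the flange; analyse as a rectangular beam of width b_f.
M_n = T(d − a/2) = 191.4 × (22.1 − 1.39) = 3963.9 kip·in.
M_n = 3963.9/12 = 330.33 kip·ft.

M_n ≈ 330 kip·ft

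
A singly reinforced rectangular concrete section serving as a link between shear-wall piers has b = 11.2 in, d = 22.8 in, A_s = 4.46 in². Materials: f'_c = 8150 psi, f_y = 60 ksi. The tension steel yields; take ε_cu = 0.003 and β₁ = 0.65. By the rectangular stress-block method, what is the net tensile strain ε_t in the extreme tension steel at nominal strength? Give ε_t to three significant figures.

ε_t ≈ 0.00989

a = A_s f_y/(0.85 f'_c b) = 3.449 in.
β₁ = 0.65, so c = a/β₁ = 3.449/0.65 = 5.306 in.
From the linear strain diagram with ε_cu = 0.003: ε_t = 0.003 (d − c)/c = 0.003 × (22.8 − 5.306)/5.306 = 0.00989.
Since ε_t ≥ 0.005, the section is tension-controlled.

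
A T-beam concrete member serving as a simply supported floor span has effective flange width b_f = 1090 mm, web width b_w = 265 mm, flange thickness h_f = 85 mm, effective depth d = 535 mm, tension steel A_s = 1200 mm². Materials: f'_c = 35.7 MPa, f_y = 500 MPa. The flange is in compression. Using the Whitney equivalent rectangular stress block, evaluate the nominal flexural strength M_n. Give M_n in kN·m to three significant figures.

Tension: T = A_s f_y = 1200 × 500 = 600000 N.
Try a within the flange: a = T/(0.85 f'_c b_f) = 600000/(0.85 × 35.7 × 1090) = 18.14 mm.
Since a = 18.14 ≤ h_f = 85 mm, the stress block lies entirely in the flange; analyse as a rectangular beam of width b_f.
M_n = T(d − a/2) = 600000 × (535 − 9.07) = 315.56 × 10⁶ N·mm.
M_n = 315.56 kN·m.

M_n ≈ 316 kN·m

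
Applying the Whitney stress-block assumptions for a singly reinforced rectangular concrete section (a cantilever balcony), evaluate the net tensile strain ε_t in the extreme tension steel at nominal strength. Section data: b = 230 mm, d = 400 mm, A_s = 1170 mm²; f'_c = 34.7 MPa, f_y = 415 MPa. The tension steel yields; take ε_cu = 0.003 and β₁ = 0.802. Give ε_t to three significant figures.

ε_t ≈ 0.0104

a = A_s f_y/(0.85 f'_c b) = 71.57 mm.
β₁ = 0.802, so c = a/β₁ = 71.57/0.802 = 89.24 mm.
From the linear strain diagram with ε_cu = 0.003: ε_t = 0.003 (d − c)/c = 0.003 × (400 − 89.24)/89.24 = 0.0104.
Since ε_t ≥ 0.005, the section is tension-controlled.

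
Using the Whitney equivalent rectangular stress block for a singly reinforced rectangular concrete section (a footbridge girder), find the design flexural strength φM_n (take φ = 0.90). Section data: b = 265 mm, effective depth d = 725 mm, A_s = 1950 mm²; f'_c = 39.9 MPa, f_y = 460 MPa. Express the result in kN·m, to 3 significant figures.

φM_n ≈ 545 kN·m

T = A_s f_y = 1950 × 460 = 897000 N = 897 kN.
From C = T: a = T/(0.85 f'_c b) = 897000/(0.85 × 39.9 × 265) = 99.81 mm.
M_n = T(d − a/2) = 897 kN × (725 − 49.905) mm = 605.56 kN·m.
φM_n = 0.90 × 605.56 = 545.00 kN·m.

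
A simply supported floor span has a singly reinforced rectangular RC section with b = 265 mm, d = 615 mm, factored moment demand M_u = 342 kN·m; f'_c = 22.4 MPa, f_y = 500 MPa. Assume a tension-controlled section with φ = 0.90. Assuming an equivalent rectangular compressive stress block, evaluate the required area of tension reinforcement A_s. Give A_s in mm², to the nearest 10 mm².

A_s ≈ 1390 mm²

M_n = M_u/φ = 342/0.90 = 380 kN·m.
With M_n = 0.85 f'_c a b (d − a/2), solve the quadratic for a:
a = d − √(d² − 2M_n/(0.85 f'_c b)) = 615 − √(615² − 2 × 380×10⁶/(0.85 × 22.4 × 265)) = 137.93 mm.
A_s = 0.85 f'_c a b / f_y = 0.85 × 22.4 × 137.93 × 265 / 500 = 1391.9 mm².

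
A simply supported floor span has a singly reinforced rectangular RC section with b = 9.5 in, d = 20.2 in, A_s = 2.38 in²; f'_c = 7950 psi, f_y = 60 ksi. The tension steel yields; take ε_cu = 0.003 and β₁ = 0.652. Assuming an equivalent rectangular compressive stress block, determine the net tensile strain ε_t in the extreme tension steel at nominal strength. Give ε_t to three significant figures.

ε_t ≈ 0.0148

a = A_s f_y/(0.85 f'_c b) = 2.224 in.
β₁ = 0.652, so c = a/β₁ = 2.224/0.652 = 3.411 in.
From the linear strain diagram with ε_cu = 0.003: ε_t = 0.003 (d − c)/c = 0.003 × (20.2 − 3.411)/3.411 = 0.0148.
Since ε_t ≥ 0.005, the section is tension-controlled.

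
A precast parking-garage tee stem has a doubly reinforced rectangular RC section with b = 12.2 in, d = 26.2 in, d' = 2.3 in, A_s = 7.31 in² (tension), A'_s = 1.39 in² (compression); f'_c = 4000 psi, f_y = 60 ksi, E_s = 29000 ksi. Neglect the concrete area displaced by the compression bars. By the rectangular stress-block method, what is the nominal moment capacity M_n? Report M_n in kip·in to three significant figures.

M_n ≈ 9780 kip·in

Assume both steels yield.
a = (A_s − A'_s) f_y/(0.85 f'_c b) = (7.31 − 1.39) × 60/(0.85 × 4 × 12.2) = 8.563 in.
c = a/β₁ = 8.563/0.85 = 10.074 in; ε'_s = 0.003(c − d')/c = 0.0023 ≥ ε_y = 0.0021, so the compression steel yields.
M_n = (A_s − A'_s) f_y (d − a/2) + A'_s f_y (d − d') = 355.2 × (26.2 − 4.2815) + 83.4 × (26.2 − 2.3) = 7785.5 + 1993.3 = 9778.8 kip·in.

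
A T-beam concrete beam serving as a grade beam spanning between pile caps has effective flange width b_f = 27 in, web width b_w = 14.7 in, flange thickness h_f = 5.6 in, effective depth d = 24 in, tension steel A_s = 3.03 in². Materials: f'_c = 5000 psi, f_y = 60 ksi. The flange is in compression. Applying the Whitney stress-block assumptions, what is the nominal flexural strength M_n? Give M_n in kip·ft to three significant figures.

Tension: T = A_s f_y = 3.03 × 60 = 181.8 kips.
Try a within the flange: a = T/(0.85 f'_c b_f) = 181.8/(0.85 × 5 × 27) = 1.584 in.
Since a = 1.584 ≤ h_f = 5.6 in, the stress block lies entirely in the flange; analyse as a rectangular beam of width b_f.
M_n = T(d − a/2) = 181.8 × (24 − 0.792) = 4219.2 kip·in.
M_n = 4219.2/12 = 351.60 kip·ft.

M_n ≈ 352 kip·ft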